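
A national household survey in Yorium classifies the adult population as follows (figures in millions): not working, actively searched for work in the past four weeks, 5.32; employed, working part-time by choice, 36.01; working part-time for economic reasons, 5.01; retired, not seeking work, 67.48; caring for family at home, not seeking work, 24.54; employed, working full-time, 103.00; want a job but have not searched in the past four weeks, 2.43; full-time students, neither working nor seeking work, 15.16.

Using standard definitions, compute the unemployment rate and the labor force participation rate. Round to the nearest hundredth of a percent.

Unemployment rate ≈ 3.56%; labor force participation rate ≈ 57.67%.

Employed = 36.01 + 5.01 + 103.00 = 144.02 million (anyone who worked, including part-time for economic reasons, counts as employed).
Unemployed = 5.32 million.
Labor force = 144.02 + 5.32 = 149.34 million.
Not in labor force = 67.48 + 24.54 + 2.43 + 15.16 = 109.61 million (those not working and not actively searching are outside the labor force — including those who want a job but have given up searching).
Civilian working-age population = 149.34 + 109.61 = 258.95 million.
Unemployment rate = 5.32 / 149.34 = 3.56%.
Labor force participation rate = 149.34 / 258.95 = 57.67%.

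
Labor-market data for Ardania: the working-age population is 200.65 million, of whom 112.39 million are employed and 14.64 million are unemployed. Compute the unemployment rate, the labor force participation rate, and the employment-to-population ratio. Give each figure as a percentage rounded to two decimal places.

Labor force = employed + unemployed = 112.39 + 14.64 = 127.03 million.
Unemployment rate = 14.64 / 127.03 = 11.52%.
Labor force participation rate = 127.03 / 200.65 = 63.31%.
Employment-population ratio = 112.39 / 200.65 = 56.01%.

Unemployment rate ≈ 11.52%; labor force participation rate ≈ 63.31%; employment-population ratio ≈ 56.01%.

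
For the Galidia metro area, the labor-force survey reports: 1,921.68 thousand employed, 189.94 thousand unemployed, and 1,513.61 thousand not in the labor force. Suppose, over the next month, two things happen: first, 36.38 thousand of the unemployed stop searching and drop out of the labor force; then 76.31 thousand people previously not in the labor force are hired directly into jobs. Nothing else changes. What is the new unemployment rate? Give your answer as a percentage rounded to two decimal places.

New unemployment rate ≈ 7.14%.

Initially, labor force = 1,921.68 + 189.94 = 2,111.62 thousand, so u = 189.94/2,111.62 = 8.99%.
After the first change, unemployed and labor force both fall by 36.38 → E = 1,921.68, U = 153.56, labor force = 2,075.24 thousand.
After the second change, employed and labor force both rise by 76.31; unemployed unchanged → E = 1,997.99, U = 153.56, labor force = 2,151.55 thousand.
New unemployment rate = 153.56 / 2,151.55 = 7.14%.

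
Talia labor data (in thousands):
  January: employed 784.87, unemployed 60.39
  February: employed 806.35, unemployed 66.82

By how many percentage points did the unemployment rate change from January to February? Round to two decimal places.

The unemployment rate changed by +0.51 percentage points.

January: labor force = 784.87 + 60.39 = 845.26; u = 60.39/845.26 = 7.14%.
February: labor force = 806.35 + 66.82 = 873.17; u = 66.82/873.17 = 7.65%.
Change = 7.65% − 7.14% = +0.51 pp.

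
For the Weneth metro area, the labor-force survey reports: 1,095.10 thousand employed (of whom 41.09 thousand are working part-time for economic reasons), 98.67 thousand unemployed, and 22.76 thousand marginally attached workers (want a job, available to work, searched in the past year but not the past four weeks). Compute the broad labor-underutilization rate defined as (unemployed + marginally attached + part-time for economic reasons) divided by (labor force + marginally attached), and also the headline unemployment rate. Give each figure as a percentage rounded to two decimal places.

Labor force = 1,095.10 + 98.67 = 1,193.77 thousand.
Numerator = 98.67 + 22.76 + 41.09 = 162.52 thousand.
Denominator = 1,193.77 + 22.76 = 1,216.53 thousand.
Broad rate = 162.52 / 1,216.53 = 13.36%.
Headline unemployment rate = 98.67 / 1,193.77 = 8.27%.

Broad underutilization rate ≈ 13.36%; headline unemployment rate ≈ 8.27%.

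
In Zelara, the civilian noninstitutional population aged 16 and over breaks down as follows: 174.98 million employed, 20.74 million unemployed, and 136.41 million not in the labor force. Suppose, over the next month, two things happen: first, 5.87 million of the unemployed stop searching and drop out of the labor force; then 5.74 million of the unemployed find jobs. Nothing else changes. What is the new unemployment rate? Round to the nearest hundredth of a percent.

New unemployment rate ≈ 4.81%.

Initially, labor force = 174.98 + 20.74 = 195.72 million, so u = 20.74/195.72 = 10.60%.
After the first change, unemployed and labor force both fall by 5.87 → E = 174.98, U = 14.87, labor force = 189.85 million.
After the second change, unemployed falls and employed rises by 5.74; labor force unchanged → E = 180.72, U = 9.13, labor force = 189.85 million.
New unemployment rate = 9.13 / 189.85 = 4.81%.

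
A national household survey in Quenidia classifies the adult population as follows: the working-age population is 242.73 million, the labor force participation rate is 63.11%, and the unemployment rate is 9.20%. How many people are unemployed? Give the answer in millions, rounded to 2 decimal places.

About 14.09 million are unemployed.

Labor force = 0.6311 × 242.73 = 153.19 million.
Unemployed = 0.0920 × 153.19 ≈ 14.09 million.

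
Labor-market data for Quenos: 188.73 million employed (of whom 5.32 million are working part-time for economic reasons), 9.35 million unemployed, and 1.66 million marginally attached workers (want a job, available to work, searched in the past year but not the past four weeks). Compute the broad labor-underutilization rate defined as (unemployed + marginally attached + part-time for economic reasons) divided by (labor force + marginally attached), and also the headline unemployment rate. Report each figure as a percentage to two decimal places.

Broad underutilization rate ≈ 8.18%; headline unemployment rate ≈ 4.72%.

Labor force = 188.73 + 9.35 = 198.08 million.
Numerator = 9.35 + 1.66 + 5.32 = 16.33 million.
Denominator = 198.08 + 1.66 = 199.74 million.
Broad rate = 16.33 / 199.74 = 8.18%.
Headline unemployment rate = 9.35 / 198.08 = 4.72%.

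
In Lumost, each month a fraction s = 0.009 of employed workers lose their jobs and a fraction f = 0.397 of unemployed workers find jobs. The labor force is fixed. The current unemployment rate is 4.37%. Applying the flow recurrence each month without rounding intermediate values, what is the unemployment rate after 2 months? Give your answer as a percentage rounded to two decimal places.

With a fixed labor force, u_{t+1} = u_t + s·(1−u_t) − f·u_t = u_t·(1−s−f) + s.
Here 1−s−f = 0.594 and s = 0.009.
u_1 = 0.043700 × 0.594 + 0.009 = 0.034958.
u_2 = 0.034958 × 0.594 + 0.009 = 0.029765.

Unemployment rate after two months ≈ 2.98%.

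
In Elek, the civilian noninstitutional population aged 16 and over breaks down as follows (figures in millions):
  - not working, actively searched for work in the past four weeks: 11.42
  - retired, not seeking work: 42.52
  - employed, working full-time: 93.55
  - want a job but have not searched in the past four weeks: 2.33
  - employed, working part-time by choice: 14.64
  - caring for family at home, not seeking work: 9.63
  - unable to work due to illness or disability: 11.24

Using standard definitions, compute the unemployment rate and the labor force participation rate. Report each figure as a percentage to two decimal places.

Unemployment rate ≈ 9.55%; labor force participation rate ≈ 64.54%.

Employed = 93.55 + 14.64 = 108.19 million.
Unemployed = 11.42 million.
Labor force = 108.19 + 11.42 = 119.61 million.
Not in labor force = 42.52 + 2.33 + 9.63 + 11.24 = 65.72 million (those not working and not actively searching are outside the labor force — including those who want a job but have given up searching).
Civilian working-age population = 119.61 + 65.72 = 185.33 million.
Unemployment rate = 11.42 / 119.61 = 9.55%.
Labor force participation rate = 119.61 / 185.33 = 64.54%.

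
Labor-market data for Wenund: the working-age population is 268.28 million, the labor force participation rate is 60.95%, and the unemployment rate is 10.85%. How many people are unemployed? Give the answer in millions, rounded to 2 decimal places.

Labor force = 0.6095 × 268.28 = 163.52 million.
Unemployed = 0.1085 × 163.52 ≈ 17.74 million.

About 17.74 million are unemployed.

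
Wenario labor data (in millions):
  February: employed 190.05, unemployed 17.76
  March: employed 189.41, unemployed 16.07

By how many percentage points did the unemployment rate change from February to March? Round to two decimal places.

February: labor force = 190.05 + 17.76 = 207.81; u = 17.76/207.81 = 8.55%.
March: labor force = 189.41 + 16.07 = 205.48; u = 16.07/205.48 = 7.82%.
Change = 7.82% − 8.55% = −0.73 pp.

The unemployment rate changed by −0.73 percentage points.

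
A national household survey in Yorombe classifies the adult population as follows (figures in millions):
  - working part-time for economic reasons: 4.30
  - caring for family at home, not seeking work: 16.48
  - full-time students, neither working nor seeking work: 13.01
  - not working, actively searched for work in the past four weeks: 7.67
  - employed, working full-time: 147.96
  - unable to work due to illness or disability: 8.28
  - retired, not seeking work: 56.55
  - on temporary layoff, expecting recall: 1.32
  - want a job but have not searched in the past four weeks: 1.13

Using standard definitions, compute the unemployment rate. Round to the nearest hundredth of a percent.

Employed = 4.30 + 147.96 = 152.26 million (anyone who worked, including part-time for economic reasons, counts as employed).
Unemployed = 7.67 + 1.32 = 8.99 million (jobless and actively searching, or on temporary layoff).
Labor force = 152.26 + 8.99 = 161.25 million.
Unemployment rate = 8.99 / 161.25 = 5.58%.

Unemployment rate ≈ 5.58%.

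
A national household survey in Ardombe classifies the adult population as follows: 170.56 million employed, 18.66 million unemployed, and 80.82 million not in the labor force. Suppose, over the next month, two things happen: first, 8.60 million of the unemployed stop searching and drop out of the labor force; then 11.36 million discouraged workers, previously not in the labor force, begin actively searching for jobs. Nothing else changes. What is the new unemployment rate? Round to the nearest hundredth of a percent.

Initially, labor force = 170.56 + 18.66 = 189.22 million, so u = 18.66/189.22 = 9.86%.
After the first change, unemployed and labor force both fall by 8.60 → E = 170.56, U = 10.06, labor force = 180.62 million.
After the second change, unemployed and labor force both rise by 11.36 → E = 170.56, U = 21.42, labor force = 191.98 million.
New unemployment rate = 21.42 / 191.98 = 11.16%.

New unemployment rate ≈ 11.16%.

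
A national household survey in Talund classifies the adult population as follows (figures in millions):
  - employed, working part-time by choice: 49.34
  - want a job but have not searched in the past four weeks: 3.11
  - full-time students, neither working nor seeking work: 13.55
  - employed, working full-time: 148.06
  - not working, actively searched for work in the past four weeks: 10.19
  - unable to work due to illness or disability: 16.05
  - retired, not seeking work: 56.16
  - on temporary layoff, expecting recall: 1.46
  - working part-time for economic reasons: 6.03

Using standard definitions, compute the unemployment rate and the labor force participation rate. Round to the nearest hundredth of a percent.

Employed = 49.34 + 148.06 + 6.03 = 203.43 million (anyone who worked, including part-time for economic reasons, counts as employed).
Unemployed = 10.19 + 1.46 = 11.65 million (jobless and actively searching, or on temporary layoff).
Labor force = 203.43 + 11.65 = 215.08 million.
Not in labor force = 3.11 + 13.55 + 16.05 + 56.16 = 88.87 million (those not working and not actively searching are outside the labor force — including those who want a job but have given up searching).
Civilian working-age population = 215.08 + 88.87 = 303.95 million.
Unemployment rate = 11.65 / 215.08 = 5.42%.
Labor force participation rate = 215.08 / 303.95 = 70.76%.

Unemployment rate ≈ 5.42%; labor force participation rate ≈ 70.76%.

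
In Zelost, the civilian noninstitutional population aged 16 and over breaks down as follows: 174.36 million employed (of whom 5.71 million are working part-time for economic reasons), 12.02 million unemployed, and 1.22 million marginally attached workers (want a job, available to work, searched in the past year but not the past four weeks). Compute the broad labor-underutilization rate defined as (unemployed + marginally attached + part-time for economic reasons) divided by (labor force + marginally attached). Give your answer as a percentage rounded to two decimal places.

Labor force = 174.36 + 12.02 = 186.38 million.
Numerator = 12.02 + 1.22 + 5.71 = 18.95 million.
Denominator = 186.38 + 1.22 = 187.60 million.
Broad rate = 18.95 / 187.60 = 10.10%.

Broad underutilization rate ≈ 10.10%.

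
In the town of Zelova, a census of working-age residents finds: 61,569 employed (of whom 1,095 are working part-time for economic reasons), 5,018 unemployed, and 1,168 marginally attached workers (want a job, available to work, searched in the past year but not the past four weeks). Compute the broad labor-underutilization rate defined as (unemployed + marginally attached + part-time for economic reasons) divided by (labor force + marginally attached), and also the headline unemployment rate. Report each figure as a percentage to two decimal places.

Labor force = 61,569 + 5,018 = 66,587.
Numerator = 5,018 + 1,168 + 1,095 = 7,281.
Denominator = 66,587 + 1,168 = 67,755.
Broad rate = 7,281 / 67,755 = 10.75%.
Headline unemployment rate = 5,018 / 66,587 = 7.54%.

Broad underutilization rate ≈ 10.75%; headline unemployment rate ≈ 7.54%.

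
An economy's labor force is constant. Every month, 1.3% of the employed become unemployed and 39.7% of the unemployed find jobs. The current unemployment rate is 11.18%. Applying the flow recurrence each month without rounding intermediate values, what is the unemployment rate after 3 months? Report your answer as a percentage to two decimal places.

Unemployment rate after three months ≈ 4.82%.

With a fixed labor force, u_{t+1} = u_t + s·(1−u_t) − f·u_t = u_t·(1−s−f) + s.
Here 1−s−f = 0.590 and s = 0.013.
u_1 = 0.111800 × 0.590 + 0.013 = 0.078962.
u_2 = 0.078962 × 0.590 + 0.013 = 0.059588.
u_3 = 0.059588 × 0.590 + 0.013 = 0.048157.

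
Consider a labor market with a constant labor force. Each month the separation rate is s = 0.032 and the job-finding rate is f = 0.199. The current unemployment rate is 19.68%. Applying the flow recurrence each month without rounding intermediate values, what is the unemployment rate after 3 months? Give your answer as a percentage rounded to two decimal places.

Unemployment rate after three months ≈ 16.50%.

With a fixed labor force, u_{t+1} = u_t + s·(1−u_t) − f·u_t = u_t·(1−s−f) + s.
Here 1−s−f = 0.769 and s = 0.032.
u_1 = 0.196800 × 0.769 + 0.032 = 0.183339.
u_2 = 0.183339 × 0.769 + 0.032 = 0.172988.
u_3 = 0.172988 × 0.769 + 0.032 = 0.165028.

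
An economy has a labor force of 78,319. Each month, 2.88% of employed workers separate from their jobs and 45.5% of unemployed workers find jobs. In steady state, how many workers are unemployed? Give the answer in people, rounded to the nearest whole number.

Steady-state unemployment rate u* = s/(s+f) = 2.88/(2.88+45.5) = 0.059529.
Unemployed = u* × labor force = 0.059529 × 78,319 ≈ 4,662.

About 4,662 are unemployed in steady state.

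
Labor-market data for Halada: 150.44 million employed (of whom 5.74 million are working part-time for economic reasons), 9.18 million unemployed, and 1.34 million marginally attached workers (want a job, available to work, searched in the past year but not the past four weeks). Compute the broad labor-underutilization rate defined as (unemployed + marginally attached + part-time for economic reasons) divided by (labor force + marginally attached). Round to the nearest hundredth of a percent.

Broad underutilization rate ≈ 10.10%.

Labor force = 150.44 + 9.18 = 159.62 million.
Numerator = 9.18 + 1.34 + 5.74 = 16.26 million.
Denominator = 159.62 + 1.34 = 160.96 million.
Broad rate = 16.26 / 160.96 = 10.10%.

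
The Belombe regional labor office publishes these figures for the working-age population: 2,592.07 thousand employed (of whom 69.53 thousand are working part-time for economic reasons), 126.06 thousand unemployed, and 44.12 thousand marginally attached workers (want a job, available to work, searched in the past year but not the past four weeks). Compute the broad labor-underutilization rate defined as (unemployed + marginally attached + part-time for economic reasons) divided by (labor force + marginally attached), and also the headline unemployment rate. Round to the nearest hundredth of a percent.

Broad underutilization rate ≈ 8.68%; headline unemployment rate ≈ 4.64%.

Labor force = 2,592.07 + 126.06 = 2,718.13 thousand.
Numerator = 126.06 + 44.12 + 69.53 = 239.71 thousand.
Denominator = 2,718.13 + 44.12 = 2,762.25 thousand.
Broad rate = 239.71 / 2,762.25 = 8.68%.
Headline unemployment rate = 126.06 / 2,718.13 = 4.64%.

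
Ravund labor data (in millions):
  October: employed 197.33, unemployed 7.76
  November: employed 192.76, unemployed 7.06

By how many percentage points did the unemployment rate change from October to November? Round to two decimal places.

October: labor force = 197.33 + 7.76 = 205.09; u = 7.76/205.09 = 3.78%.
November: labor force = 192.76 + 7.06 = 199.82; u = 7.06/199.82 = 3.53%.
Change = 3.53% − 3.78% = −0.25 pp.

The unemployment rate changed by −0.25 percentage points.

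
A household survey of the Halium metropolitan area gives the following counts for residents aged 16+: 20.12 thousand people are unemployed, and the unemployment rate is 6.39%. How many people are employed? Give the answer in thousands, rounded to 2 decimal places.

Labor force = U / u = 20.12 / 0.0639 ≈ 314.87 thousand.
Employed = labor force − unemployed = 314.87 − 20.12 = 294.75 thousand.

About 294.75 thousand are employed.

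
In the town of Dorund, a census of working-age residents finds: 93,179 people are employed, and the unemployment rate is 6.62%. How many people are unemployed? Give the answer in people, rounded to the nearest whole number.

About 6,606 are unemployed.

Let U be the number unemployed. The labor force is E + U, and U/(E+U) = 0.0662.
So U = 0.0662 × 93,179 / (1 − 0.0662) = 6168.45 / 0.9338 ≈ 6,606.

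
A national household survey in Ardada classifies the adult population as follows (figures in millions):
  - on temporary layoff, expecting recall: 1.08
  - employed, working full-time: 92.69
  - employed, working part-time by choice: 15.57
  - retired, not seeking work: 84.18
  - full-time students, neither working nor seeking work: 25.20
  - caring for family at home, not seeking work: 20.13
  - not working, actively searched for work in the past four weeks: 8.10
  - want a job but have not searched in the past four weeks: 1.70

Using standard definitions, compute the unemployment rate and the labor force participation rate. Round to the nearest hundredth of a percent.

Unemployment rate ≈ 7.82%; labor force participation rate ≈ 47.23%.

Employed = 92.69 + 15.57 = 108.26 million.
Unemployed = 1.08 + 8.10 = 9.18 million (jobless and actively searching, or on temporary layoff).
Labor force = 108.26 + 9.18 = 117.44 million.
Not in labor force = 84.18 + 25.20 + 20.13 + 1.70 = 131.21 million (those not working and not actively searching are outside the labor force — including those who want a job but have given up searching).
Civilian working-age population = 117.44 + 131.21 = 248.65 million.
Unemployment rate = 9.18 / 117.44 = 7.82%.
Labor force participation rate = 117.44 / 248.65 = 47.23%.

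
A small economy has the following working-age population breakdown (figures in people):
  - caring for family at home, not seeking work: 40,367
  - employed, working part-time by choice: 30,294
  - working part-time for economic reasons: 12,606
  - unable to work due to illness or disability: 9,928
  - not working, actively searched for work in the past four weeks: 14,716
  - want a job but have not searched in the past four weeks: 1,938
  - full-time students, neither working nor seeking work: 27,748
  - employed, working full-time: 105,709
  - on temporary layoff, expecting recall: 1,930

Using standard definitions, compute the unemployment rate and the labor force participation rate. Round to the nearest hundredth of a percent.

Employed = 30,294 + 12,606 + 105,709 = 148,609 (anyone who worked, including part-time for economic reasons, counts as employed).
Unemployed = 14,716 + 1,930 = 16,646 (jobless and actively searching, or on temporary layoff).
Labor force = 148,609 + 16,646 = 165,255.
Not in labor force = 40,367 + 9,928 + 1,938 + 27,748 = 79,981 (those not working and not actively searching are outside the labor force — including those who want a job but have given up searching).
Civilian working-age population = 165,255 + 79,981 = 245,236.
Unemployment rate = 16,646 / 165,255 = 10.07%.
Labor force participation rate = 165,255 / 245,236 = 67.39%.

Unemployment rate ≈ 10.07%; labor force participation rate ≈ 67.39%.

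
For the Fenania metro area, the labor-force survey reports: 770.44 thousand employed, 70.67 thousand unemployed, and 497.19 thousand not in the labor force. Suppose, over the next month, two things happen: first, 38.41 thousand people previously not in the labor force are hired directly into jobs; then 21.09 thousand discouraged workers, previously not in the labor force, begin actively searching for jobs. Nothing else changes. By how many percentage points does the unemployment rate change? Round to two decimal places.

Initially, labor force = 770.44 + 70.67 = 841.11 thousand, so u = 70.67/841.11 = 8.40%.
After the first change, employed and labor force both rise by 38.41; unemployed unchanged → E = 808.85, U = 70.67, labor force = 879.52 thousand.
After the second change, unemployed and labor force both rise by 21.09 → E = 808.85, U = 91.76, labor force = 900.61 thousand.
New unemployment rate = 91.76 / 900.61 = 10.19%.
Change = 10.19% − 8.40% = +1.79 percentage points.

The unemployment rate changes by +1.79 percentage points.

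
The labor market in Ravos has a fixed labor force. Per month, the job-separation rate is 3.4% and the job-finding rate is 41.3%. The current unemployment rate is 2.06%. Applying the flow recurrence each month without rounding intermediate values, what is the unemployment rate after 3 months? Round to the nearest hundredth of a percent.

Unemployment rate after three months ≈ 6.67%.

With a fixed labor force, u_{t+1} = u_t + s·(1−u_t) − f·u_t = u_t·(1−s−f) + s.
Here 1−s−f = 0.553 and s = 0.034.
u_1 = 0.020600 × 0.553 + 0.034 = 0.045392.
u_2 = 0.045392 × 0.553 + 0.034 = 0.059102.
u_3 = 0.059102 × 0.553 + 0.034 = 0.066683.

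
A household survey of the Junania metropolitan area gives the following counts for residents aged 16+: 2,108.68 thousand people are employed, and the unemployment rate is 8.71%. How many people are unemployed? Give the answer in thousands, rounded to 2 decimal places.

Let U be the number unemployed. The labor force is E + U, and U/(E+U) = 0.0871.
So U = 0.0871 × 2,108.68 / (1 − 0.0871) = 183.6660 / 0.9129 ≈ 201.19 thousand.

About 201.19 thousand are unemployed.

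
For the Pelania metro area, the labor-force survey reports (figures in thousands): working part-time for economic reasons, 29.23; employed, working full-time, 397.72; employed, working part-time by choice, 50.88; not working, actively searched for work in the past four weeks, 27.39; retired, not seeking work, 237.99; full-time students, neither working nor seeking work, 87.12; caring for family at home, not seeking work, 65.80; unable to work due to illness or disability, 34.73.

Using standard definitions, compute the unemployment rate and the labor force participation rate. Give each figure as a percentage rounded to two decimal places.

Employed = 29.23 + 397.72 + 50.88 = 477.83 thousand (anyone who worked, including part-time for economic reasons, counts as employed).
Unemployed = 27.39 thousand.
Labor force = 477.83 + 27.39 = 505.22 thousand.
Not in labor force = 237.99 + 87.12 + 65.80 + 34.73 = 425.64 thousand (those not working and not actively searching are outside the labor force).
Civilian working-age population = 505.22 + 425.64 = 930.86 thousand.
Unemployment rate = 27.39 / 505.22 = 5.42%.
Labor force participation rate = 505.22 / 930.86 = 54.27%.

Unemployment rate ≈ 5.42%; labor force participation rate ≈ 54.27%.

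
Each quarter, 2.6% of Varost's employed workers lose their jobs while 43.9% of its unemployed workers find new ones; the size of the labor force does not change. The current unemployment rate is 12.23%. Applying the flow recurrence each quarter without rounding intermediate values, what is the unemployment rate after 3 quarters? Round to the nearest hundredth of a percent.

Unemployment rate after three quarters ≈ 6.61%.

With a fixed labor force, u_{t+1} = u_t + s·(1−u_t) − f·u_t = u_t·(1−s−f) + s.
Here 1−s−f = 0.535 and s = 0.026.
u_1 = 0.122300 × 0.535 + 0.026 = 0.091430.
u_2 = 0.091430 × 0.535 + 0.026 = 0.074915.
u_3 = 0.074915 × 0.535 + 0.026 = 0.066080.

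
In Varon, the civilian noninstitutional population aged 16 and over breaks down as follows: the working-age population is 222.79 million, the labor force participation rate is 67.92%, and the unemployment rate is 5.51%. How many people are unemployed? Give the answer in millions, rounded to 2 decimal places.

About 8.34 million are unemployed.

Labor force = 0.6792 × 222.79 = 151.32 million.
Unemployed = 0.0551 × 151.32 ≈ 8.34 million.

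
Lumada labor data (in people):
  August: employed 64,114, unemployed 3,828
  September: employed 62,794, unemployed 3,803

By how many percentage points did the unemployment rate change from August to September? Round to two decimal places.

The unemployment rate changed by +0.08 percentage points.

August: labor force = 64,114 + 3,828 = 67,942; u = 3,828/67,942 = 5.63%.
September: labor force = 62,794 + 3,803 = 66,597; u = 3,803/66,597 = 5.71%.
Change = 5.71% − 5.63% = +0.08 pp.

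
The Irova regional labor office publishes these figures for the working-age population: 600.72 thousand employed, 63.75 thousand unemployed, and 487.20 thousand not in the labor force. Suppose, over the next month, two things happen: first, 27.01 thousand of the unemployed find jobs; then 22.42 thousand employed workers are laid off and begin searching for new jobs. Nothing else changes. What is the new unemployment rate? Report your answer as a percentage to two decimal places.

Initially, labor force = 600.72 + 63.75 = 664.47 thousand, so u = 63.75/664.47 = 9.59%.
After the first change, unemployed falls and employed rises by 27.01; labor force unchanged → E = 627.73, U = 36.74, labor force = 664.47 thousand.
After the second change, employed falls and unemployed rises by 22.42; labor force unchanged → E = 605.31, U = 59.16, labor force = 664.47 thousand.
New unemployment rate = 59.16 / 664.47 = 8.90%.

New unemployment rate ≈ 8.90%.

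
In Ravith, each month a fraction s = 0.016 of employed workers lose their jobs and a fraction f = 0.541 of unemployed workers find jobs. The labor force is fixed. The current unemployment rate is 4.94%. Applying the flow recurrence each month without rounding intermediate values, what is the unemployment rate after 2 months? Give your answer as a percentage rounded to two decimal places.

With a fixed labor force, u_{t+1} = u_t + s·(1−u_t) − f·u_t = u_t·(1−s−f) + s.
Here 1−s−f = 0.443 and s = 0.016.
u_1 = 0.049400 × 0.443 + 0.016 = 0.037884.
u_2 = 0.037884 × 0.443 + 0.016 = 0.032783.

Unemployment rate after two months ≈ 3.28%.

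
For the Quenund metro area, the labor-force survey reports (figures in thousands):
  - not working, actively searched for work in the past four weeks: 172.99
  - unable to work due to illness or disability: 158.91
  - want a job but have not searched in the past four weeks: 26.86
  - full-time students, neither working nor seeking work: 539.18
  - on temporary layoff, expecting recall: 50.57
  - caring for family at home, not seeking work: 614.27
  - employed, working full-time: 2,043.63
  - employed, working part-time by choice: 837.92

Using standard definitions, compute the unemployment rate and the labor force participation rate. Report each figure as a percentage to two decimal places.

Unemployment rate ≈ 7.20%; labor force participation rate ≈ 69.87%.

Employed = 2,043.63 + 837.92 = 2,881.55 thousand.
Unemployed = 172.99 + 50.57 = 223.56 thousand (jobless and actively searching, or on temporary layoff).
Labor force = 2,881.55 + 223.56 = 3,105.11 thousand.
Not in labor force = 158.91 + 26.86 + 539.18 + 614.27 = 1,339.22 thousand (those not working and not actively searching are outside the labor force — including those who want a job but have given up searching).
Civilian working-age population = 3,105.11 + 1,339.22 = 4,444.33 thousand.
Unemployment rate = 223.56 / 3,105.11 = 7.20%.
Labor force participation rate = 3,105.11 / 4,444.33 = 69.87%.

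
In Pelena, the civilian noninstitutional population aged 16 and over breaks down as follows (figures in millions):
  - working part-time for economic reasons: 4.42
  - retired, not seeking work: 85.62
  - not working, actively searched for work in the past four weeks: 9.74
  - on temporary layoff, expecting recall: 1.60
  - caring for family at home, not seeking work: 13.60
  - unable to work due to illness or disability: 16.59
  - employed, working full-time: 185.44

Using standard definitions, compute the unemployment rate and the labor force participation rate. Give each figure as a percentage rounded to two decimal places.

Employed = 4.42 + 185.44 = 189.86 million (anyone who worked, including part-time for economic reasons, counts as employed).
Unemployed = 9.74 + 1.60 = 11.34 million (jobless and actively searching, or on temporary layoff).
Labor force = 189.86 + 11.34 = 201.20 million.
Not in labor force = 85.62 + 13.60 + 16.59 = 115.81 million (those not working and not actively searching are outside the labor force).
Civilian working-age population = 201.20 + 115.81 = 317.01 million.
Unemployment rate = 11.34 / 201.20 = 5.64%.
Labor force participation rate = 201.20 / 317.01 = 63.47%.

Unemployment rate ≈ 5.64%; labor force participation rate ≈ 63.47%.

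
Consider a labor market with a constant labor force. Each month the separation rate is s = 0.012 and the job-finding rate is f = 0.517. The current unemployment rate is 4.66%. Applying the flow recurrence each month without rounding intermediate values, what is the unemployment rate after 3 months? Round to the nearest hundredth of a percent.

With a fixed labor force, u_{t+1} = u_t + s·(1−u_t) − f·u_t = u_t·(1−s−f) + s.
Here 1−s−f = 0.471 and s = 0.012.
u_1 = 0.046600 × 0.471 + 0.012 = 0.033949.
u_2 = 0.033949 × 0.471 + 0.012 = 0.027990.
u_3 = 0.027990 × 0.471 + 0.012 = 0.025183.

Unemployment rate after three months ≈ 2.52%.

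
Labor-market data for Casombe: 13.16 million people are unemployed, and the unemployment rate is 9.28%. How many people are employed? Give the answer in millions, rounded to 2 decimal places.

About 128.65 million are employed.

Labor force = U / u = 13.16 / 0.0928 ≈ 141.81 million.
Employed = labor force − unemployed = 141.81 − 13.16 = 128.65 million.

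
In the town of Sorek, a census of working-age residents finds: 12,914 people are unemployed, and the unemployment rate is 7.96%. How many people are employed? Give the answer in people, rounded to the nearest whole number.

Labor force = U / u = 12,914 / 0.0796 ≈ 162,236.
Employed = labor force − unemployed = 162,236 − 12,914 = 149,322.

About 149,322 are employed.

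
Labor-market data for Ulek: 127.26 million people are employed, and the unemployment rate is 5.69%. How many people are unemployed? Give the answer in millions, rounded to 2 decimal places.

Let U be the number unemployed. The labor force is E + U, and U/(E+U) = 0.0569.
So U = 0.0569 × 127.26 / (1 − 0.0569) = 7.2411 / 0.9431 ≈ 7.68 million.

About 7.68 million are unemployed.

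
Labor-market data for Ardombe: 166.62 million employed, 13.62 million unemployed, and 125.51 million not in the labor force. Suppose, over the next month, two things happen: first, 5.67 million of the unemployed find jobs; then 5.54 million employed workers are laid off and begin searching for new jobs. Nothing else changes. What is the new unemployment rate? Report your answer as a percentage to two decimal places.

New unemployment rate ≈ 7.48%.

Initially, labor force = 166.62 + 13.62 = 180.24 million, so u = 13.62/180.24 = 7.56%.
After the first change, unemployed falls and employed rises by 5.67; labor force unchanged → E = 172.29, U = 7.95, labor force = 180.24 million.
After the second change, employed falls and unemployed rises by 5.54; labor force unchanged → E = 166.75, U = 13.49, labor force = 180.24 million.
New unemployment rate = 13.49 / 180.24 = 7.48%.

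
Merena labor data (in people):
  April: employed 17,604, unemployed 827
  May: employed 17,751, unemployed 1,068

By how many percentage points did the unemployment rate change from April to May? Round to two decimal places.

April: labor force = 17,604 + 827 = 18,431; u = 827/18,431 = 4.49%.
May: labor force = 17,751 + 1,068 = 18,819; u = 1,068/18,819 = 5.68%.
Change = 5.68% − 4.49% = +1.19 pp.

The unemployment rate changed by +1.19 percentage points.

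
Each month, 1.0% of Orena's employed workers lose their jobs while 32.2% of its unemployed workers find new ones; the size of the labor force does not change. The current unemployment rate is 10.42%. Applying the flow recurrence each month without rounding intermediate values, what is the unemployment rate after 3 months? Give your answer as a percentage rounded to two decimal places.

Unemployment rate after three months ≈ 5.22%.

With a fixed labor force, u_{t+1} = u_t + s·(1−u_t) − f·u_t = u_t·(1−s−f) + s.
Here 1−s−f = 0.668 and s = 0.010.
u_1 = 0.104200 × 0.668 + 0.010 = 0.079606.
u_2 = 0.079606 × 0.668 + 0.010 = 0.063177.
u_3 = 0.063177 × 0.668 + 0.010 = 0.052202.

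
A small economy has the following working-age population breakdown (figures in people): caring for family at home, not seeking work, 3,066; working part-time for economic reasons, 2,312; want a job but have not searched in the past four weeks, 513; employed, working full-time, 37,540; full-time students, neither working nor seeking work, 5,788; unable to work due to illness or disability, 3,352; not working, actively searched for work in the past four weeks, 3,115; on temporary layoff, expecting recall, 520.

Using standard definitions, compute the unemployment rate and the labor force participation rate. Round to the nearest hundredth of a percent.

Employed = 2,312 + 37,540 = 39,852 (anyone who worked, including part-time for economic reasons, counts as employed).
Unemployed = 3,115 + 520 = 3,635 (jobless and actively searching, or on temporary layoff).
Labor force = 39,852 + 3,635 = 43,487.
Not in labor force = 3,066 + 513 + 5,788 + 3,352 = 12,719 (those not working and not actively searching are outside the labor force — including those who want a job but have given up searching).
Civilian working-age population = 43,487 + 12,719 = 56,206.
Unemployment rate = 3,635 / 43,487 = 8.36%.
Labor force participation rate = 43,487 / 56,206 = 77.37%.

Unemployment rate ≈ 8.36%; labor force participation rate ≈ 77.37%.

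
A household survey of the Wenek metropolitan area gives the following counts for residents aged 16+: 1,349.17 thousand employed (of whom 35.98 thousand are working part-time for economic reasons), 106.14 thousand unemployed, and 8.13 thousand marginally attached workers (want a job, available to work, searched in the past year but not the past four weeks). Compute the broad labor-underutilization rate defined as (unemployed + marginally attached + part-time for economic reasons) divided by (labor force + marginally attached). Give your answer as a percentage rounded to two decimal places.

Broad underutilization rate ≈ 10.27%.

Labor force = 1,349.17 + 106.14 = 1,455.31 thousand.
Numerator = 106.14 + 8.13 + 35.98 = 150.25 thousand.
Denominator = 1,455.31 + 8.13 = 1,463.44 thousand.
Broad rate = 150.25 / 1,463.44 = 10.27%.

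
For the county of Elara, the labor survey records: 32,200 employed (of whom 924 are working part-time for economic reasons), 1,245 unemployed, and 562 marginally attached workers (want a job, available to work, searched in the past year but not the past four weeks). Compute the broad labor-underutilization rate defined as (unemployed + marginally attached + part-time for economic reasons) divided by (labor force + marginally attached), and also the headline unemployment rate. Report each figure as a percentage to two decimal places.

Labor force = 32,200 + 1,245 = 33,445.
Numerator = 1,245 + 562 + 924 = 2,731.
Denominator = 33,445 + 562 = 34,007.
Broad rate = 2,731 / 34,007 = 8.03%.
Headline unemployment rate = 1,245 / 33,445 = 3.72%.

Broad underutilization rate ≈ 8.03%; headline unemployment rate ≈ 3.72%.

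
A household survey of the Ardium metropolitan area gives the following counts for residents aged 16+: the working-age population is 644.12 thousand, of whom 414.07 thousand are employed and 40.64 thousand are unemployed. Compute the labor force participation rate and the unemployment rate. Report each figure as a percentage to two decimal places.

Labor force = employed + unemployed = 414.07 + 40.64 = 454.71 thousand.
Unemployment rate = 40.64 / 454.71 = 8.94%.
Labor force participation rate = 454.71 / 644.12 = 70.59%.

Labor force participation rate ≈ 70.59%; unemployment rate ≈ 8.94%.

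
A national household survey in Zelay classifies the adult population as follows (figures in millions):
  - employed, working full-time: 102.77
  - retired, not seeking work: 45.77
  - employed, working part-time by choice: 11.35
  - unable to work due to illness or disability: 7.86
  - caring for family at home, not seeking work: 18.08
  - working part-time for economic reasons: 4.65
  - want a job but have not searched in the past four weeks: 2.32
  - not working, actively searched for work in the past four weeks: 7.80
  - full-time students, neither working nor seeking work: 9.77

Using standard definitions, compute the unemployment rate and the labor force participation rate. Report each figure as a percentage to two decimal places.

Employed = 102.77 + 11.35 + 4.65 = 118.77 million (anyone who worked, including part-time for economic reasons, counts as employed).
Unemployed = 7.80 million.
Labor force = 118.77 + 7.80 = 126.57 million.
Not in labor force = 45.77 + 7.86 + 18.08 + 2.32 + 9.77 = 83.80 million (those not working and not actively searching are outside the labor force — including those who want a job but have given up searching).
Civilian working-age population = 126.57 + 83.80 = 210.37 million.
Unemployment rate = 7.80 / 126.57 = 6.16%.
Labor force participation rate = 126.57 / 210.37 = 60.17%.

Unemployment rate ≈ 6.16%; labor force participation rate ≈ 60.17%.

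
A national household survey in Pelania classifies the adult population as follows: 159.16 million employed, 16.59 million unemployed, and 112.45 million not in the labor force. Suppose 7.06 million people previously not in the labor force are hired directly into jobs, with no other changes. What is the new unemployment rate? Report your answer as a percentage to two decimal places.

New unemployment rate ≈ 9.07%.

Initially, labor force = 159.16 + 16.59 = 175.75 million, so u = 16.59/175.75 = 9.44%.
After the change, employed and labor force both rise by 7.06; unemployed unchanged → E = 166.22, U = 16.59, labor force = 182.81 million.
New unemployment rate = 16.59 / 182.81 = 9.07%.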